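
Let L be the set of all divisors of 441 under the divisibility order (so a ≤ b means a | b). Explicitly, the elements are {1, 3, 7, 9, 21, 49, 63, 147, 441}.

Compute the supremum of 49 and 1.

49

In the divisibility order, the join is the least common multiple: lcm(49, 1) = 49.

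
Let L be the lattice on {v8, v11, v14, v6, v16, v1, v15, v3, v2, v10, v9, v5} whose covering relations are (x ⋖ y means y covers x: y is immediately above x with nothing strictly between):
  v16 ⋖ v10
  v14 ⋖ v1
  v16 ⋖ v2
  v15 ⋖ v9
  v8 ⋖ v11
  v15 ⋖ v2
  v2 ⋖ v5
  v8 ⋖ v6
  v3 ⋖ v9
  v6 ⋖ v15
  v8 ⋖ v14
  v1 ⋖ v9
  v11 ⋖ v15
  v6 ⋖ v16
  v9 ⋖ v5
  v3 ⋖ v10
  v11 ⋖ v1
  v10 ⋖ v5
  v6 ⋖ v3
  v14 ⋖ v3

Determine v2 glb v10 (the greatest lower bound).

Common lower bounds of {v2, v10}: v16, v6, v8.
The greatest among these is v16.

v16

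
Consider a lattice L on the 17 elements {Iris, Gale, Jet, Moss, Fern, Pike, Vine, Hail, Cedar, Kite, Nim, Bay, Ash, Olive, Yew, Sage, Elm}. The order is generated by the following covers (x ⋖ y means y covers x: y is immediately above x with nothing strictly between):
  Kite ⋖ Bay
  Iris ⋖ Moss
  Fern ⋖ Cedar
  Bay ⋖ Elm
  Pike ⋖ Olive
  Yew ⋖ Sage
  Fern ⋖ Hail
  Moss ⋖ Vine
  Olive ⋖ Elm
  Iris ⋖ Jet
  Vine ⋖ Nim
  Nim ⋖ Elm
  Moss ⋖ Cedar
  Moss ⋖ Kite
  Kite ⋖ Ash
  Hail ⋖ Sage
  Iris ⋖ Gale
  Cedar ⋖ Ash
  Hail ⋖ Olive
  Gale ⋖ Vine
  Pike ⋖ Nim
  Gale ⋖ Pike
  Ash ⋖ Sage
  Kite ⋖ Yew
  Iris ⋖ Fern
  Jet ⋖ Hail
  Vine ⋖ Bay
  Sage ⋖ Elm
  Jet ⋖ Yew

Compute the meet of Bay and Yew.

Kite

Common lower bounds of {Bay, Yew}: Iris, Kite, Moss.
The greatest among these is Kite.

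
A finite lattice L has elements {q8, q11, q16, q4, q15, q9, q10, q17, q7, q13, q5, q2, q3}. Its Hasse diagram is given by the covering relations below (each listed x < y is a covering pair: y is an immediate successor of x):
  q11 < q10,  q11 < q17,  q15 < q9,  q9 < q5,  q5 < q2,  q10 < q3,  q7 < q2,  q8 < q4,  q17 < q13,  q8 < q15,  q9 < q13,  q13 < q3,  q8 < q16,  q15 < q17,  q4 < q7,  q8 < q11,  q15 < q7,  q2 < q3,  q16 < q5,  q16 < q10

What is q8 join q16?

q16

Common upper bounds of {q8, q16}: q10, q16, q2, q3, q5.
The least among these is q16.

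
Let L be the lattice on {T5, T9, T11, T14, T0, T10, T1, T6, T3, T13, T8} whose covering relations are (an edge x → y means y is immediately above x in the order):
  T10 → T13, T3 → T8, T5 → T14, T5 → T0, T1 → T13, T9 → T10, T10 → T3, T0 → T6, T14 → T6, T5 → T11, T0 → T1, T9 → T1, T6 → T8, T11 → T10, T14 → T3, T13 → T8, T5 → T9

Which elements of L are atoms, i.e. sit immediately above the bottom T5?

The atoms are exactly the elements that cover T5: T0, T11, T14, T9.

T0, T11, T14, T9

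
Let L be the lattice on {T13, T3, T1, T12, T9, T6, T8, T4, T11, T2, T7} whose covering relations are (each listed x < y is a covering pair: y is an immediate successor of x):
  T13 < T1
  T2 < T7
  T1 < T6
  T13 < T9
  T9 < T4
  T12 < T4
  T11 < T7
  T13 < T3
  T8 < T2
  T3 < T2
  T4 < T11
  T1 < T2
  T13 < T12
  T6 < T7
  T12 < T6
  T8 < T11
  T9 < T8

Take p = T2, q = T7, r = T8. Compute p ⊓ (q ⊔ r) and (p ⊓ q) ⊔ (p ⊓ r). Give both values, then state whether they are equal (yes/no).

q ⊔ r = T7, so p ⊓ (q ⊔ r) = T2 ⊓ T7 = T2.
p ⊓ q = T2 and p ⊓ r = T8, so (p ⊓ q) ⊔ (p ⊓ r) = T2 ⊔ T8 = T2.
Equal: yes.

T2; T2; yes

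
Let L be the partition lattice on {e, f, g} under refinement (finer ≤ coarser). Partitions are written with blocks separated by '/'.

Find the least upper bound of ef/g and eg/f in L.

The join of ef/g and eg/f merges any blocks that overlap across the partitions, giving efg.

efg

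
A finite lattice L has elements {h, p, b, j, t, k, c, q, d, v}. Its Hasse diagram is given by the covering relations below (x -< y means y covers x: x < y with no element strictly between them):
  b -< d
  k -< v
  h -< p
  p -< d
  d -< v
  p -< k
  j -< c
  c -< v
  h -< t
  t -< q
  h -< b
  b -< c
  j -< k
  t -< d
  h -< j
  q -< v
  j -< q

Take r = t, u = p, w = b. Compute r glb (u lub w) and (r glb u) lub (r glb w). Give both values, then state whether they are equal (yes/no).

u lub w = d, so r glb (u lub w) = t glb d = t.
r glb u = h and r glb w = h, so (r glb u) lub (r glb w) = h lub h = h.
Equal: no.

t; h; no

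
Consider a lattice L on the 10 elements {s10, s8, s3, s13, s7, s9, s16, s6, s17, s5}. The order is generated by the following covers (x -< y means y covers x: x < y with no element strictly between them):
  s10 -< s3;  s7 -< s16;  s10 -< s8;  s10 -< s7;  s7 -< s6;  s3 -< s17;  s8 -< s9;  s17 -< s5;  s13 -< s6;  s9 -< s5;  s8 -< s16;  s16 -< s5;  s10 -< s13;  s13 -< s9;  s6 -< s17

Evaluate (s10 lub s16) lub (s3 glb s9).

s16

s10 ∨ s16 = s16
s3 ∧ s9 = s10
s16 ∨ s10 = s16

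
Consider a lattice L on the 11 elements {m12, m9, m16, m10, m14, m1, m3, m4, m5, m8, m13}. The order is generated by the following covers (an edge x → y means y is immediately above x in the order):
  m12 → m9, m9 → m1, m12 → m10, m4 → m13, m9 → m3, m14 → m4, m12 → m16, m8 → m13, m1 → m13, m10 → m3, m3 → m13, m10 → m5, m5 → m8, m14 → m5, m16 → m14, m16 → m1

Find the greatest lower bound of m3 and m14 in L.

Common lower bounds of {m3, m14}: m12.
The greatest among these is m12.

m12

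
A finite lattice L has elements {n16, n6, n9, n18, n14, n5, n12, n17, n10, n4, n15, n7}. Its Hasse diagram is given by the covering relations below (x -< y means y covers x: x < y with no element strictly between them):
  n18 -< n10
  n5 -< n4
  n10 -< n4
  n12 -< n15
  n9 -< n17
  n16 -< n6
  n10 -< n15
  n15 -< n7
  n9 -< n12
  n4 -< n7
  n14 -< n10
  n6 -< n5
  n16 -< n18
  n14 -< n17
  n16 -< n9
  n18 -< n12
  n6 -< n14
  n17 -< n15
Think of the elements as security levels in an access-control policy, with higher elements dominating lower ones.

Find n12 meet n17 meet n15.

n9

Common lower bounds of {n12, n17, n15}: n16, n9.
The greatest among these is n9.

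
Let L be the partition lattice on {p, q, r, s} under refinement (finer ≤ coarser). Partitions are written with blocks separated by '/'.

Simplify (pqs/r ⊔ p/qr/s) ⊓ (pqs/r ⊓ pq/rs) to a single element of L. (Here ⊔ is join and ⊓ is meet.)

pqs/r ∨ p/qr/s = pqrs
pqs/r ∧ pq/rs = pq/r/s
pqrs ∧ pq/r/s = pq/r/s

pq/r/s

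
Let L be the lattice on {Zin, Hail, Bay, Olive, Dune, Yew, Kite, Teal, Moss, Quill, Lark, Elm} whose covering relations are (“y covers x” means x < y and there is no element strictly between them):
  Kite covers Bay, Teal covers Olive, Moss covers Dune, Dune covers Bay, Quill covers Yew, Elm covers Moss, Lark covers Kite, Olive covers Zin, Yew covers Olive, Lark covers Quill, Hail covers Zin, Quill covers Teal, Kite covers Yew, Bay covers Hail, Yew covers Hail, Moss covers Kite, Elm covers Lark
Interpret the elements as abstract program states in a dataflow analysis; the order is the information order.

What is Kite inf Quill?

Yew

Common lower bounds of {Kite, Quill}: Hail, Olive, Yew, Zin.
The greatest among these is Yew.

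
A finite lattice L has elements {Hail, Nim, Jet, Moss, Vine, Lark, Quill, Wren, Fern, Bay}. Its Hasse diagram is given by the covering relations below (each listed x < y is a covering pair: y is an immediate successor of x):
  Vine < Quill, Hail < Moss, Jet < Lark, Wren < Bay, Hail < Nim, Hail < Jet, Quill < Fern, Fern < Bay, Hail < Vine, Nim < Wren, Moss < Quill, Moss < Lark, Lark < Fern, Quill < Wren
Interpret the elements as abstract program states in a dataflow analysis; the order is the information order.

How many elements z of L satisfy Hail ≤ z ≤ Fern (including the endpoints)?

7

The interval [Hail, Fern] = {Fern, Hail, Jet, Lark, Moss, Quill, Vine}, which has 7 elements.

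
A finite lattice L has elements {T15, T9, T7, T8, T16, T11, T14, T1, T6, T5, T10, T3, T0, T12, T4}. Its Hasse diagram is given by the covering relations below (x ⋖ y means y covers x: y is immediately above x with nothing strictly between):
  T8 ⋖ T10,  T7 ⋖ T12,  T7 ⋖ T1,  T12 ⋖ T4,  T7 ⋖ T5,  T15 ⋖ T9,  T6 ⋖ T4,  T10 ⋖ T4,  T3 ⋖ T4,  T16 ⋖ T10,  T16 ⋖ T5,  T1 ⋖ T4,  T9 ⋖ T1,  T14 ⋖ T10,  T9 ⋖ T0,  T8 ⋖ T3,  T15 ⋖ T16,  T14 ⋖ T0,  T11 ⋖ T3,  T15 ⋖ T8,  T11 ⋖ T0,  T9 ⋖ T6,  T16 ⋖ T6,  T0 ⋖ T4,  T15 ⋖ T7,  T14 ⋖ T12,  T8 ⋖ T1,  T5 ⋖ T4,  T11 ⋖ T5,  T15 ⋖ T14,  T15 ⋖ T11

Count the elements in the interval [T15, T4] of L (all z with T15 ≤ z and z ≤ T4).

The interval [T15, T4] = {T0, T1, T10, T11, T12, T14, T15, T16, T3, T4, T5, T6, T7, T8, T9}, which has 15 elements.

15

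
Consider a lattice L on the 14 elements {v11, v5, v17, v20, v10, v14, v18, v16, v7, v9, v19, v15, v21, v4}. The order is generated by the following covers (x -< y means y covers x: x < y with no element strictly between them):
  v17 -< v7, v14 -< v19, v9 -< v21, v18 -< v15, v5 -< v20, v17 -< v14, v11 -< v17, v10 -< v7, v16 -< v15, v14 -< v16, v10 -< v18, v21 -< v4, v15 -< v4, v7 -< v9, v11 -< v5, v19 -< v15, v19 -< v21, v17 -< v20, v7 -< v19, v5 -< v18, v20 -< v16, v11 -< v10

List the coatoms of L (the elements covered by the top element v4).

The coatoms are exactly the elements covered by v4: v15, v21.

v15, v21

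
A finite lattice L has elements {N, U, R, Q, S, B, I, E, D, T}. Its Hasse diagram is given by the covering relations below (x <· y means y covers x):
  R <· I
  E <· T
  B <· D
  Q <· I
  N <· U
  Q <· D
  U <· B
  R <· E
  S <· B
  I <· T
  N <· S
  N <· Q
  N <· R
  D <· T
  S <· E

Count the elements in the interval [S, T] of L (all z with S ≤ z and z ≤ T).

The interval [S, T] = {B, D, E, S, T}, which has 5 elements.

5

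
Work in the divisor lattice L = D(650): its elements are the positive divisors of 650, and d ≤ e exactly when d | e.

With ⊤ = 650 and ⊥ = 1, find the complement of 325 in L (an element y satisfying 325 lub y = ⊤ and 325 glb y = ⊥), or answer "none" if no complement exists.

2

Need y with 325 ∨ y = 650 and 325 ∧ y = 1.
Checking each element gives: 2.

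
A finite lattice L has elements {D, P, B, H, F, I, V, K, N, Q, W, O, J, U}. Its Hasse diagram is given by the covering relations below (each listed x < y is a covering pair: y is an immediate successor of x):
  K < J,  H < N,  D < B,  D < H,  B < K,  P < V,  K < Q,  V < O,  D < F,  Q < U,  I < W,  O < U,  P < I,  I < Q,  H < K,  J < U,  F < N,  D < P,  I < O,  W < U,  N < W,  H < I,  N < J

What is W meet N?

N

Common lower bounds of {W, N}: D, F, H, N.
The greatest among these is N.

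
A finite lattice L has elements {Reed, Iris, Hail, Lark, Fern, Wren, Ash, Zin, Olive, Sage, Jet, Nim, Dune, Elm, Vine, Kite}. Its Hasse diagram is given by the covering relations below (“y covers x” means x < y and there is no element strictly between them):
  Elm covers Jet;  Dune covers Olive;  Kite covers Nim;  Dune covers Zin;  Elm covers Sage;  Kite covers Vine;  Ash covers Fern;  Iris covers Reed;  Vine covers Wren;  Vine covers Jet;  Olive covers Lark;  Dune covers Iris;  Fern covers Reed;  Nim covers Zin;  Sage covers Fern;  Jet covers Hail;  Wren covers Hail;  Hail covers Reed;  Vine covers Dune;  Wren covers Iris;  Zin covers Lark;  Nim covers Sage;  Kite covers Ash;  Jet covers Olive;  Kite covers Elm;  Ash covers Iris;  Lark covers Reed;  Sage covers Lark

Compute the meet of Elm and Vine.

Common lower bounds of {Elm, Vine}: Hail, Jet, Lark, Olive, Reed.
The greatest among these is Jet.

Jet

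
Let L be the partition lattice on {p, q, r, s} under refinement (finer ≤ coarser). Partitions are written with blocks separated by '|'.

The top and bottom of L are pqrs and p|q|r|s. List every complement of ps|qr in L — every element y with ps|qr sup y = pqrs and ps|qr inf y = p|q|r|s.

pq|rs, pq|r|s, pr|qs, pr|q|s, p|qs|r, p|q|rs

Need y with ps|qr ∨ y = pqrs and ps|qr ∧ y = p|q|r|s.
Checking each element gives: pq|rs, pq|r|s, pr|qs, pr|q|s, p|qs|r, p|q|rs.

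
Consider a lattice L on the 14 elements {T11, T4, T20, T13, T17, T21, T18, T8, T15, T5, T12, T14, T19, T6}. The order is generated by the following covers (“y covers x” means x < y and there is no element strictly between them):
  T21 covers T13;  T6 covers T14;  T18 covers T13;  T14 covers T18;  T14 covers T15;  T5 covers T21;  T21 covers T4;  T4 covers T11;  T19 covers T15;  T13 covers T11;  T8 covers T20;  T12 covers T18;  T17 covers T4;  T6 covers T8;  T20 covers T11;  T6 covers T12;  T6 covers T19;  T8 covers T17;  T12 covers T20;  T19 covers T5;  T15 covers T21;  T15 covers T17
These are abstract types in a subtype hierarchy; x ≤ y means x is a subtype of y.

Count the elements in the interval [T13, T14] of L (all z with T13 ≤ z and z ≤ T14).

The interval [T13, T14] = {T13, T14, T15, T18, T21}, which has 5 elements.

5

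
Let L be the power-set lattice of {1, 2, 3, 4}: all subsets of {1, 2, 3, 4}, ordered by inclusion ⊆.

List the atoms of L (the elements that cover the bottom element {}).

{1}, {2}, {3}, {4}

The atoms are exactly the elements that cover {}: {1}, {2}, {3}, {4}.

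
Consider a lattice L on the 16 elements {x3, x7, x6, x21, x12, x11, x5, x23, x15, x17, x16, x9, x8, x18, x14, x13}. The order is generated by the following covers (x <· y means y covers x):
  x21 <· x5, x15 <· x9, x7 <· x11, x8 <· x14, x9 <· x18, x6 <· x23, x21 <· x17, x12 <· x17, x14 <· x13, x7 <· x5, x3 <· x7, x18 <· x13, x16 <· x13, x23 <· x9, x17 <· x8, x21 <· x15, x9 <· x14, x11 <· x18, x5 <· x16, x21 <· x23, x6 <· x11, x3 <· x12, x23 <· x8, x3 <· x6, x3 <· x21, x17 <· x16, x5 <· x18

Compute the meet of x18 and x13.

Common lower bounds of {x18, x13}: x11, x15, x18, x21, x23, x3, x5, x6, x7, x9.
The greatest among these is x18.

x18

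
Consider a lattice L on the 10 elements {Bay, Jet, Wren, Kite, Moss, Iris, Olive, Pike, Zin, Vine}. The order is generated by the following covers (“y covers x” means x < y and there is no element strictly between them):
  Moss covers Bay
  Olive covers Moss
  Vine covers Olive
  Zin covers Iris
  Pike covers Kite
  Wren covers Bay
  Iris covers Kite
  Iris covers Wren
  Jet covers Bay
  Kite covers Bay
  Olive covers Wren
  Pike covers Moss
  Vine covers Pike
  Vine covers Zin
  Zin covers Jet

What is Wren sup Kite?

Iris

Common upper bounds of {Wren, Kite}: Iris, Vine, Zin.
The least among these is Iris.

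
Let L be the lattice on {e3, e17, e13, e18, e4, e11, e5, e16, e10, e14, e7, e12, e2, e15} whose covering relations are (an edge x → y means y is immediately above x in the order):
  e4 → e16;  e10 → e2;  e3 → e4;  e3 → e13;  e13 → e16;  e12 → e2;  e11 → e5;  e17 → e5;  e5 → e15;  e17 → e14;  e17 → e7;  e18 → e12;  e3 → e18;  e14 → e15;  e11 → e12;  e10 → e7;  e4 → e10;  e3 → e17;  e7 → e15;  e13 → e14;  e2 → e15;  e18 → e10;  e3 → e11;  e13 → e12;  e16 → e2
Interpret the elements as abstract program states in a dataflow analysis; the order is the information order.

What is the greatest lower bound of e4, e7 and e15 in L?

Common lower bounds of {e4, e7, e15}: e3, e4.
The greatest among these is e4.

e4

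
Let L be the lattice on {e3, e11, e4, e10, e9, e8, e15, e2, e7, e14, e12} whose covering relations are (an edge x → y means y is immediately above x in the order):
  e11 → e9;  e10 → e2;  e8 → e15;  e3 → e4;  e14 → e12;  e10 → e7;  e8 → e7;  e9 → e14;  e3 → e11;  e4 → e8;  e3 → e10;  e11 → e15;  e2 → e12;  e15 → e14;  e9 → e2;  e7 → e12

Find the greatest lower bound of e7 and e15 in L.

Common lower bounds of {e7, e15}: e3, e4, e8.
The greatest among these is e8.

e8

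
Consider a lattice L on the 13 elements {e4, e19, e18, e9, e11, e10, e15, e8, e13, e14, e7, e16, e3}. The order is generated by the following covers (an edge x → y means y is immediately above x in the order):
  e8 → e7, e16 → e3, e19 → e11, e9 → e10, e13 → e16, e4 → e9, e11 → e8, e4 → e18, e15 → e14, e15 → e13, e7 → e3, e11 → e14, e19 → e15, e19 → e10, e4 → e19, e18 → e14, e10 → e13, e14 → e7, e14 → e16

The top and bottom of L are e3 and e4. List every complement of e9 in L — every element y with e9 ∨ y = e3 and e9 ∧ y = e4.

e7, e8

Need y with e9 ∨ y = e3 and e9 ∧ y = e4.
Checking each element gives: e7, e8.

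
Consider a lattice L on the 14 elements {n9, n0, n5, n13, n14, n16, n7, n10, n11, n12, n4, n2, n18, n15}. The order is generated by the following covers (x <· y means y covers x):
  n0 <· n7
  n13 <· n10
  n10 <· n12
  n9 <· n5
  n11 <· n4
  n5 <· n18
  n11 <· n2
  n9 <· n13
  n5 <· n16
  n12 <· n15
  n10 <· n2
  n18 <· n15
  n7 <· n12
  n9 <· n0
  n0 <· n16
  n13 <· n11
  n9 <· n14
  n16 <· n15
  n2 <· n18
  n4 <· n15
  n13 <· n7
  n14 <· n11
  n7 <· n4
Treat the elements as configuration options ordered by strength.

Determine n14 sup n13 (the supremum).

n11

Common upper bounds of {n14, n13}: n11, n15, n18, n2, n4.
The least among these is n11.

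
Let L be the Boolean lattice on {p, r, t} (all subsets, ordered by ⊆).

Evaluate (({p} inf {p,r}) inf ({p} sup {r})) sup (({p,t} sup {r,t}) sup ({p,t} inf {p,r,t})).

{p,r,t}

{p} ∧ {p,r} = {p}
{p} ∨ {r} = {p,r}
{p} ∧ {p,r} = {p}
{p,t} ∨ {r,t} = {p,r,t}
{p,t} ∧ {p,r,t} = {p,t}
{p,r,t} ∨ {p,t} = {p,r,t}
{p} ∨ {p,r,t} = {p,r,t}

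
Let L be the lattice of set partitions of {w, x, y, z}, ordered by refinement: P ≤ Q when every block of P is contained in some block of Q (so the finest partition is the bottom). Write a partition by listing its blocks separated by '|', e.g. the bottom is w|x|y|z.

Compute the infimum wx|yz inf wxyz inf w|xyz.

w|x|yz

The meet (common refinement) of wx|yz, wxyz, w|xyz intersects blocks pairwise, giving w|x|yz.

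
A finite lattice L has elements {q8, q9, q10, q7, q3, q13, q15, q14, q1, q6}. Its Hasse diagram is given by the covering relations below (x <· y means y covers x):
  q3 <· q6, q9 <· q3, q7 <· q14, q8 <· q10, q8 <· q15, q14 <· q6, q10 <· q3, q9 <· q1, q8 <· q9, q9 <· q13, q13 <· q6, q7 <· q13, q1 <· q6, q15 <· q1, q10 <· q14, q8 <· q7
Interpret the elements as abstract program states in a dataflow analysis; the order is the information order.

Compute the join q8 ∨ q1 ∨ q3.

q6

Common upper bounds of {q8, q1, q3}: q6.
The least among these is q6.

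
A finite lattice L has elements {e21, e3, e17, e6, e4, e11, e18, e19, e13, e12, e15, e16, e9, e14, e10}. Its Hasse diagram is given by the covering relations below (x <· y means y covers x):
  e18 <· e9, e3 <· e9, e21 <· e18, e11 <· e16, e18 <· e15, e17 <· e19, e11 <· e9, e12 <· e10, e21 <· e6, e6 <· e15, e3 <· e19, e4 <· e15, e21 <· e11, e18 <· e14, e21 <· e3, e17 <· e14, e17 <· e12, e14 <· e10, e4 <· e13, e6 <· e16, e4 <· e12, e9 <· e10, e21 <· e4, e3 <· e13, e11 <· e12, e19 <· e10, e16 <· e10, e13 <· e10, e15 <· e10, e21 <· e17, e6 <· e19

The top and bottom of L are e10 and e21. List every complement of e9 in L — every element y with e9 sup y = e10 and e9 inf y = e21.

e17, e4, e6

Need y with e9 ∨ y = e10 and e9 ∧ y = e21.
Checking each element gives: e17, e4, e6.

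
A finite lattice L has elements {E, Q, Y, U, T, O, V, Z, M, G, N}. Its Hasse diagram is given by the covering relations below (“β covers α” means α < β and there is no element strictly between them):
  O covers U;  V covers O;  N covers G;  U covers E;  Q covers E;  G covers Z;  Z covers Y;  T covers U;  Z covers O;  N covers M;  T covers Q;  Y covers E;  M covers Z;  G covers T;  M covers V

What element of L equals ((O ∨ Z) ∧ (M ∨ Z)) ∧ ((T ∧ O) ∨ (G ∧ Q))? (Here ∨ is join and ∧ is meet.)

U

O ∨ Z = Z
M ∨ Z = M
Z ∧ M = Z
T ∧ O = U
G ∧ Q = Q
U ∨ Q = T
Z ∧ T = U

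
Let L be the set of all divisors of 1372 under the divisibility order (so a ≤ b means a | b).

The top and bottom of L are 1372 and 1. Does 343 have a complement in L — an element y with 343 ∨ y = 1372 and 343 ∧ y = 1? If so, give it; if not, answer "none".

4

Need y with 343 ∨ y = 1372 and 343 ∧ y = 1.
Checking each element gives: 4.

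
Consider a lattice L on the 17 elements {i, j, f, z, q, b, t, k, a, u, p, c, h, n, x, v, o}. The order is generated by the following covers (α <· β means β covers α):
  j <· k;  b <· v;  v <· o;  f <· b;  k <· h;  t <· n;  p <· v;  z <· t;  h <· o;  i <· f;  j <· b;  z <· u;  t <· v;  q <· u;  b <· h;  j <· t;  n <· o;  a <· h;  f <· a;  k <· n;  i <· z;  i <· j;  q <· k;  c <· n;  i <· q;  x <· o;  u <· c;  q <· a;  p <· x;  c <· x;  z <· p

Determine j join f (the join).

b

Common upper bounds of {j, f}: b, h, o, v.
The least among these is b.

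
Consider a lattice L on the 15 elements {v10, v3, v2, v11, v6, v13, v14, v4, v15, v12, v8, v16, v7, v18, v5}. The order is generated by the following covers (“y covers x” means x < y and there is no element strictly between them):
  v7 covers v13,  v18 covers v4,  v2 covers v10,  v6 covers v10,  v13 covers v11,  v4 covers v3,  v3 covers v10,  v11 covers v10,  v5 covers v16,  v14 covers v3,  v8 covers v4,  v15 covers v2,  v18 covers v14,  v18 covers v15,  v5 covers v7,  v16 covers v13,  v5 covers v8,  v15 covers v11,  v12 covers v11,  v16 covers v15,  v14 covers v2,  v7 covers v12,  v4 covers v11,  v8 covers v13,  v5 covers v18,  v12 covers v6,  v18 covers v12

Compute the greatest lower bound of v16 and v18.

Common lower bounds of {v16, v18}: v10, v11, v15, v2.
The greatest among these is v15.

v15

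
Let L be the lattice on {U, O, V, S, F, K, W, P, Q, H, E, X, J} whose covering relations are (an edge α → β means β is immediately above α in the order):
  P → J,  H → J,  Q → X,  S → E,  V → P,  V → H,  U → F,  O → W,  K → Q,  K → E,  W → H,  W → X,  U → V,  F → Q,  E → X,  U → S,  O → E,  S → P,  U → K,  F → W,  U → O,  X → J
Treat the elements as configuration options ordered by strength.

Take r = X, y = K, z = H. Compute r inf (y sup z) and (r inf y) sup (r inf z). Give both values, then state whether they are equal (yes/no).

y sup z = J, so r inf (y sup z) = X inf J = X.
r inf y = K and r inf z = W, so (r inf y) sup (r inf z) = K sup W = X.
Equal: yes.

X; X; yes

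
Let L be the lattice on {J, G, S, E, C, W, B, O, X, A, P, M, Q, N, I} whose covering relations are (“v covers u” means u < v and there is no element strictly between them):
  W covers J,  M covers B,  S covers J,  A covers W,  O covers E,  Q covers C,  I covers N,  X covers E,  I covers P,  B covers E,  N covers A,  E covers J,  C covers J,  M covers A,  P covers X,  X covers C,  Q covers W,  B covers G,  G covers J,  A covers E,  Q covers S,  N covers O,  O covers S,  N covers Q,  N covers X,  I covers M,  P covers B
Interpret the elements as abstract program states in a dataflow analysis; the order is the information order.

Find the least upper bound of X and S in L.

N

Common upper bounds of {X, S}: I, N.
The least among these is N.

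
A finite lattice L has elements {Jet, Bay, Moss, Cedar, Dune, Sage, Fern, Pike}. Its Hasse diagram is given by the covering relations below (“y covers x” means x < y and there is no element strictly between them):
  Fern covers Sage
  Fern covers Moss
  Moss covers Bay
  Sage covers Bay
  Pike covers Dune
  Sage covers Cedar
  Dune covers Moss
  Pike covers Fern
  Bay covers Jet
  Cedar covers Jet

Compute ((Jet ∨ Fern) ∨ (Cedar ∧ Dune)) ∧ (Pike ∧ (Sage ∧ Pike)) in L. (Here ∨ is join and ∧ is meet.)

Sage

Jet ∨ Fern = Fern
Cedar ∧ Dune = Jet
Fern ∨ Jet = Fern
Sage ∧ Pike = Sage
Pike ∧ Sage = Sage
Fern ∧ Sage = Sage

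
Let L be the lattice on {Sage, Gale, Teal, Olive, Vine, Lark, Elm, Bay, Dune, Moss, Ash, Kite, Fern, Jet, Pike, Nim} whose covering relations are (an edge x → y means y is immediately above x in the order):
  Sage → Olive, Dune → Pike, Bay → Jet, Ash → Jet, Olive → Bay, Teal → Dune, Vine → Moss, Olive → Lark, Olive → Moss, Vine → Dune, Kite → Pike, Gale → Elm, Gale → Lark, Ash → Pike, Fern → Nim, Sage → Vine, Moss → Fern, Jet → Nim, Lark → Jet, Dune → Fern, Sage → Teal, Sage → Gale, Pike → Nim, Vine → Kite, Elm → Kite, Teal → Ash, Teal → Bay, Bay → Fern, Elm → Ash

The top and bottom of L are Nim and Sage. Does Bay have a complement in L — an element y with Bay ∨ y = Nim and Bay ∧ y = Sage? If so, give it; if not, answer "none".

Kite

Need y with Bay ∨ y = Nim and Bay ∧ y = Sage.
Checking each element gives: Kite.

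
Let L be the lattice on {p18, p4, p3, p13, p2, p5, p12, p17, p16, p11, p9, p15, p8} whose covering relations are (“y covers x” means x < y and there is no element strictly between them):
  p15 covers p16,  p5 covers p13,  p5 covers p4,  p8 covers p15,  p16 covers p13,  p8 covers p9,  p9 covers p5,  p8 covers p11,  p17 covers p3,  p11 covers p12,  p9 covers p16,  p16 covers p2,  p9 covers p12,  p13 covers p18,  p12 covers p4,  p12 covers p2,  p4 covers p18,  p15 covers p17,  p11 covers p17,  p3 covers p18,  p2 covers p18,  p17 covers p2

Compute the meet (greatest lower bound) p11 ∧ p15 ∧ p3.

p3

Common lower bounds of {p11, p15, p3}: p18, p3.
The greatest among these is p3.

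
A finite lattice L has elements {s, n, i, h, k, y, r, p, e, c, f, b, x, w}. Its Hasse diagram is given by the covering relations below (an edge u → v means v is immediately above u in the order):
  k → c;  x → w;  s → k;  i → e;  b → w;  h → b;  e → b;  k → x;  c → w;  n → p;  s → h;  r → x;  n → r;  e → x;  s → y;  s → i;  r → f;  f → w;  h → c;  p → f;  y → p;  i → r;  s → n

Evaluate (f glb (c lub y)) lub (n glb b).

c ∨ y = w
f ∧ w = f
n ∧ b = s
f ∨ s = f

f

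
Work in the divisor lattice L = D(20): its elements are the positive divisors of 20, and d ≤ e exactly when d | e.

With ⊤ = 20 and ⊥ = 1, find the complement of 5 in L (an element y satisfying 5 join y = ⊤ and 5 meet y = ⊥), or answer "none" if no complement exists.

Need y with 5 ∨ y = 20 and 5 ∧ y = 1.
Checking each element gives: 4.

4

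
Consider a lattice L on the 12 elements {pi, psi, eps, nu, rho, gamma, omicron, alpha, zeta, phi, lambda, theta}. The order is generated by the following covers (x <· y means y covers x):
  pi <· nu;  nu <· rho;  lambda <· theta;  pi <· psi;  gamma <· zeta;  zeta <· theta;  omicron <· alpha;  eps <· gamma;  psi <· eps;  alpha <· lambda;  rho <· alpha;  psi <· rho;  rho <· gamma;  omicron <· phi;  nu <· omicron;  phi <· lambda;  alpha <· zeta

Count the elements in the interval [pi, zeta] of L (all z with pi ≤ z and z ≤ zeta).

9

The interval [pi, zeta] = {alpha, eps, gamma, nu, omicron, pi, psi, rho, zeta}, which has 9 elements.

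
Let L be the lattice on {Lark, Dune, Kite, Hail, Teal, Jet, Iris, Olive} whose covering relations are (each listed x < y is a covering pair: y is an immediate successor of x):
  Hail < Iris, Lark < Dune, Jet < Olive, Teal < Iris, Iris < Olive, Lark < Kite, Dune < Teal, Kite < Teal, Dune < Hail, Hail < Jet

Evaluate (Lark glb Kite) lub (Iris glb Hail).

Lark ∧ Kite = Lark
Iris ∧ Hail = Hail
Lark ∨ Hail = Hail

Hail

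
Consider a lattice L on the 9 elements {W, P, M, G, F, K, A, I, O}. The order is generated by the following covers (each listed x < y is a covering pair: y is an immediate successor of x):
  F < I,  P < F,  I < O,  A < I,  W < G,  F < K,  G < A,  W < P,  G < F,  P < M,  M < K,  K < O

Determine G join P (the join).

F

Common upper bounds of {G, P}: F, I, K, O.
The least among these is F.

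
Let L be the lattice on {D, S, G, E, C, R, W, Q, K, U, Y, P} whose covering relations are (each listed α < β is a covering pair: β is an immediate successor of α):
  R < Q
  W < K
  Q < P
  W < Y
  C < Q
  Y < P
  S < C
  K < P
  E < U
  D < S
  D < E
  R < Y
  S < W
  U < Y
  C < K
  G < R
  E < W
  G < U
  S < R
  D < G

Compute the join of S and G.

Common upper bounds of {S, G}: P, Q, R, Y.
The least among these is R.

R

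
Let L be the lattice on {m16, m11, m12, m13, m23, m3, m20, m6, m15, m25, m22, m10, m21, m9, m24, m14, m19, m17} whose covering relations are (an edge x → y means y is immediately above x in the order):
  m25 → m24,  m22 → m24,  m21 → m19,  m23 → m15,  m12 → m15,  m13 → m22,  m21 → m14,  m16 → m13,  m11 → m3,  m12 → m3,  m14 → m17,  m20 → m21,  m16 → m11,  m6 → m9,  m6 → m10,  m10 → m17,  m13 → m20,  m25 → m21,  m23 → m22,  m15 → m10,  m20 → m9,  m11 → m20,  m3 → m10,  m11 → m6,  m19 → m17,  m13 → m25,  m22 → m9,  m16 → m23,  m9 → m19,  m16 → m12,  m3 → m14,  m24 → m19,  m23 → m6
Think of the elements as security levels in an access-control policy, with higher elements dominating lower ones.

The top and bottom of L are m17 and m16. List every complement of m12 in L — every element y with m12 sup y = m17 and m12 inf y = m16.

m19, m22, m24, m9

Need y with m12 ∨ y = m17 and m12 ∧ y = m16.
Checking each element gives: m19, m22, m24, m9.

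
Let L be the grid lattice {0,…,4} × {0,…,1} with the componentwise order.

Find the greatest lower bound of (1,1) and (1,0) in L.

(1,0)

In a product of chains, the meet is componentwise min, giving (1,0).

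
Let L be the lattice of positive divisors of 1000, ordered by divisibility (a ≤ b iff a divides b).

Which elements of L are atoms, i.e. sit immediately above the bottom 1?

The atoms are exactly the elements that cover 1: 2, 5.

2, 5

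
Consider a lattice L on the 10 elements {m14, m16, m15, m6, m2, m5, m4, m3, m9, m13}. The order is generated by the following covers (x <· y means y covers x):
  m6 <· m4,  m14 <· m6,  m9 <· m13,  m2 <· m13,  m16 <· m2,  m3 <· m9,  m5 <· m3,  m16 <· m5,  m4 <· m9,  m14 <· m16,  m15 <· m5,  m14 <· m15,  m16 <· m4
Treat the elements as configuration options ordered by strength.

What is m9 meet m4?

Common lower bounds of {m9, m4}: m14, m16, m4, m6.
The greatest among these is m4.

m4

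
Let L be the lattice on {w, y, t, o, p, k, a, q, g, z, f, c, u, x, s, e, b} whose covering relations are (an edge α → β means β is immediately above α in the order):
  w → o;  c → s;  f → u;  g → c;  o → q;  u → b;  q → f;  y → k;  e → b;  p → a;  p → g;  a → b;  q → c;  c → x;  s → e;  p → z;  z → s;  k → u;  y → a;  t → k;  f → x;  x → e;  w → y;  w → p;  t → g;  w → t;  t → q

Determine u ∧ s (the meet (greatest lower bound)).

q

Common lower bounds of {u, s}: o, q, t, w.
The greatest among these is q.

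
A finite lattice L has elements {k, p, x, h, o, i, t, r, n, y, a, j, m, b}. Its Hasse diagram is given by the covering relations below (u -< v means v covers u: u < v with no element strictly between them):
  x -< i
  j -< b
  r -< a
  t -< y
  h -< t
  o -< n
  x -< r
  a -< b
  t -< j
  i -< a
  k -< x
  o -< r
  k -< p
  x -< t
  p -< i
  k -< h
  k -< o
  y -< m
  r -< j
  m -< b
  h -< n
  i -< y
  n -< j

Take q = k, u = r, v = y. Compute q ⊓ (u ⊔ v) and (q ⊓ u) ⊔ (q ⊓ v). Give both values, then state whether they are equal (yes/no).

u ⊔ v = b, so q ⊓ (u ⊔ v) = k ⊓ b = k.
q ⊓ u = k and q ⊓ v = k, so (q ⊓ u) ⊔ (q ⊓ v) = k ⊔ k = k.
Equal: yes.

k; k; yes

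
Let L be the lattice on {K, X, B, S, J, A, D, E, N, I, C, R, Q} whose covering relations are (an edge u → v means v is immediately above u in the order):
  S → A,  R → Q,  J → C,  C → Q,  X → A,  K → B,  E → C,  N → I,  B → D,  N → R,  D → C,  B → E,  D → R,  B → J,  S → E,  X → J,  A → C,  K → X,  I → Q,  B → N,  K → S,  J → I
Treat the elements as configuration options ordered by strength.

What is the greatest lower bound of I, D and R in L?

B

Common lower bounds of {I, D, R}: B, K.
The greatest among these is B.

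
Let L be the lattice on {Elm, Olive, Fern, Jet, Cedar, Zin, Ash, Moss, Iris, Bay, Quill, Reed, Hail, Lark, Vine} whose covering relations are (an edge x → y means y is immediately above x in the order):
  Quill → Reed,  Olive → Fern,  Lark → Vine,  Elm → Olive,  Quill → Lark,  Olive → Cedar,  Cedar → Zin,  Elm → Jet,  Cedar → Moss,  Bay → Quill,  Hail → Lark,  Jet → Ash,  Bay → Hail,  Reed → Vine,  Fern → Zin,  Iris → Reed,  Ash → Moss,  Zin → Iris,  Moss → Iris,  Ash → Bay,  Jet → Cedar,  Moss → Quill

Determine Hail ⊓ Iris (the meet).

Ash

Common lower bounds of {Hail, Iris}: Ash, Elm, Jet.
The greatest among these is Ash.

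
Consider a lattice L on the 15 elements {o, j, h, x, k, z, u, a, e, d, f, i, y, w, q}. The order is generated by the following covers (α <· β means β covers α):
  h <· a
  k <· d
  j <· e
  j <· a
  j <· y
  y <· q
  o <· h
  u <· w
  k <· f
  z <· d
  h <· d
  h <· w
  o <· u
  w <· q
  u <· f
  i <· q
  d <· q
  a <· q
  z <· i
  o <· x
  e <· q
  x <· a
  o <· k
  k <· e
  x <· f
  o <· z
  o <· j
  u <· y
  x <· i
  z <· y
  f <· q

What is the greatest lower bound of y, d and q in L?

Common lower bounds of {y, d, q}: o, z.
The greatest among these is z.

z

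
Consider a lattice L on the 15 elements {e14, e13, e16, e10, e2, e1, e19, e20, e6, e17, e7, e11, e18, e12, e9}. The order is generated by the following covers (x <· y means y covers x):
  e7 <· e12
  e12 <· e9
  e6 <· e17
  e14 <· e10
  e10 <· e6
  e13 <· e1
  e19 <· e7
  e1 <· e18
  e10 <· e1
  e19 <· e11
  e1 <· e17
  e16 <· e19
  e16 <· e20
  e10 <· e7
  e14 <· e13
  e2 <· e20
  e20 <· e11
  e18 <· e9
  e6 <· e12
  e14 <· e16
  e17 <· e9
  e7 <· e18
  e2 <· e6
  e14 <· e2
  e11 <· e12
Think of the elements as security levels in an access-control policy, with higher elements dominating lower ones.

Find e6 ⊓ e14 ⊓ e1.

e14

Common lower bounds of {e6, e14, e1}: e14.
The greatest among these is e14.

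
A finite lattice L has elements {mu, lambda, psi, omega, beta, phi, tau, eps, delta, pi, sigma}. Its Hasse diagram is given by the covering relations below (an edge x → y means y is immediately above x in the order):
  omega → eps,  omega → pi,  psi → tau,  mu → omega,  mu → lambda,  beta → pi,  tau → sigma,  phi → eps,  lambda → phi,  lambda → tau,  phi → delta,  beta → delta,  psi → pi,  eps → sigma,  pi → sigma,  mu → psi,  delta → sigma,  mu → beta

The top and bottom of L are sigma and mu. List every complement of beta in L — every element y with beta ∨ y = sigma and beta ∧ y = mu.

Need y with beta ∨ y = sigma and beta ∧ y = mu.
Checking each element gives: eps, tau.

eps, tau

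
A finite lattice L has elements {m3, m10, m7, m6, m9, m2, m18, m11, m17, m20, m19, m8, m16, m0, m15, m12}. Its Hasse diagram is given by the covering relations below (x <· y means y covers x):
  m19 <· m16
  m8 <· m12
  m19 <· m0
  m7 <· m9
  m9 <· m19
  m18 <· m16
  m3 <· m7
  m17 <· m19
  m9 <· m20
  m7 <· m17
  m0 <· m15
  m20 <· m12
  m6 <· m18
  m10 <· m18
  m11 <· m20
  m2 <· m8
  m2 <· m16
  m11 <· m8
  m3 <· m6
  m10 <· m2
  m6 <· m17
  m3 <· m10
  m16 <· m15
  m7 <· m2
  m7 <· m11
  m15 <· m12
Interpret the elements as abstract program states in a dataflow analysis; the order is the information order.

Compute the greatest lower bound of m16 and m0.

m19

Common lower bounds of {m16, m0}: m17, m19, m3, m6, m7, m9.
The greatest among these is m19.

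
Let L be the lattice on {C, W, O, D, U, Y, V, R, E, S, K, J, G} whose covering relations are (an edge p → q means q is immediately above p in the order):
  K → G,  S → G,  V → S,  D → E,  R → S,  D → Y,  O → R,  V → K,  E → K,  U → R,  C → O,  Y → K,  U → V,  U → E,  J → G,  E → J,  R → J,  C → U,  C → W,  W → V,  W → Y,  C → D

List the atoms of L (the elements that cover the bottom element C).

D, O, U, W

The atoms are exactly the elements that cover C: D, O, U, W.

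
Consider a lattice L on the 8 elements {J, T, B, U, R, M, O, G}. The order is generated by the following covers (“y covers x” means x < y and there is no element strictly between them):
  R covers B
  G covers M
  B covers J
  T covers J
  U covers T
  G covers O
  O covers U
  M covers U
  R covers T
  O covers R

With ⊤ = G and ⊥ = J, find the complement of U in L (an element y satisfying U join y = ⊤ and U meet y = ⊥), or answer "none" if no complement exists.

For every candidate y, either U ∨ y ≠ G or U ∧ y ≠ J; no complement exists.

none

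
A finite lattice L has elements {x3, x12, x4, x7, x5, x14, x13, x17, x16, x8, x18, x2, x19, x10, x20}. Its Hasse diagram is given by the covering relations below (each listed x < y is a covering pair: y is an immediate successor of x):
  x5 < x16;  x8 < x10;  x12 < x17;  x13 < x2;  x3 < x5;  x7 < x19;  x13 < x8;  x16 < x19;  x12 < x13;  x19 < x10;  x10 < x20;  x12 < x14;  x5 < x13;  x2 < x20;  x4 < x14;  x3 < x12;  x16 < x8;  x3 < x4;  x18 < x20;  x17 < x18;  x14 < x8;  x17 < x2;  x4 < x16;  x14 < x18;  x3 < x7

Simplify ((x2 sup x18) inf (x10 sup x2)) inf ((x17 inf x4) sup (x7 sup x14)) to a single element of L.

x2 ∨ x18 = x20
x10 ∨ x2 = x20
x20 ∧ x20 = x20
x17 ∧ x4 = x3
x7 ∨ x14 = x10
x3 ∨ x10 = x10
x20 ∧ x10 = x10

x10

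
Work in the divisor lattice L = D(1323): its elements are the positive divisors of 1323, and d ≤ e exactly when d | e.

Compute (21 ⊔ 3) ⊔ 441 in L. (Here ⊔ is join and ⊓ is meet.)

441

21 ∨ 3 = 21
21 ∨ 441 = 441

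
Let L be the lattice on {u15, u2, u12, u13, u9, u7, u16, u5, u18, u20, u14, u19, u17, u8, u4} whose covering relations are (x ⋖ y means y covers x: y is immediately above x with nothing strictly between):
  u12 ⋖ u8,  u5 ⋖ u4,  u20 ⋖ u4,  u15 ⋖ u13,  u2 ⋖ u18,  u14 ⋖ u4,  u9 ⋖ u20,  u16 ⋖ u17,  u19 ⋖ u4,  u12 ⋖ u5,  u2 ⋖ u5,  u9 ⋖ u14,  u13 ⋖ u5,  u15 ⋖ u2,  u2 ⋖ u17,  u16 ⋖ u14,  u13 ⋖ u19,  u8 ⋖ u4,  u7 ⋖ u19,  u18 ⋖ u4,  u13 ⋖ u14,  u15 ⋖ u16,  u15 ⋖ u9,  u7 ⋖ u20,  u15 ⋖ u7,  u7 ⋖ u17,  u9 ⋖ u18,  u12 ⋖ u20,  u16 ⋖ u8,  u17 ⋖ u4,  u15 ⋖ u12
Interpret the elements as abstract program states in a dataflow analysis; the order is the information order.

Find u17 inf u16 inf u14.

u16

Common lower bounds of {u17, u16, u14}: u15, u16.
The greatest among these is u16.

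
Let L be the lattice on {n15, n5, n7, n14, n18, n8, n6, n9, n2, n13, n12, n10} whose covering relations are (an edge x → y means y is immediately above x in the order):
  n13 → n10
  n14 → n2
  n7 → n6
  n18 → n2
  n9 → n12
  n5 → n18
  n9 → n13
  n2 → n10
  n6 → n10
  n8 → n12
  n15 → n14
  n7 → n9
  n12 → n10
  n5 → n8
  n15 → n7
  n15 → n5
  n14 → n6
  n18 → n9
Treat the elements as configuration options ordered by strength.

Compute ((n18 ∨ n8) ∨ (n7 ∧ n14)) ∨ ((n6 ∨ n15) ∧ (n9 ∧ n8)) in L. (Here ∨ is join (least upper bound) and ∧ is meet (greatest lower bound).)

n18 ∨ n8 = n12
n7 ∧ n14 = n15
n12 ∨ n15 = n12
n6 ∨ n15 = n6
n9 ∧ n8 = n5
n6 ∧ n5 = n15
n12 ∨ n15 = n12

n12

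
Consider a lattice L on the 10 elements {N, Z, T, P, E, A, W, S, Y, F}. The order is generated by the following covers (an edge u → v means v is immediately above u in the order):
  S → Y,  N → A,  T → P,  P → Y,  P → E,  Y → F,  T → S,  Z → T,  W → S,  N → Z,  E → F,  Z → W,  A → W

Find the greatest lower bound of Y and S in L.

Common lower bounds of {Y, S}: A, N, S, T, W, Z.
The greatest among these is S.

S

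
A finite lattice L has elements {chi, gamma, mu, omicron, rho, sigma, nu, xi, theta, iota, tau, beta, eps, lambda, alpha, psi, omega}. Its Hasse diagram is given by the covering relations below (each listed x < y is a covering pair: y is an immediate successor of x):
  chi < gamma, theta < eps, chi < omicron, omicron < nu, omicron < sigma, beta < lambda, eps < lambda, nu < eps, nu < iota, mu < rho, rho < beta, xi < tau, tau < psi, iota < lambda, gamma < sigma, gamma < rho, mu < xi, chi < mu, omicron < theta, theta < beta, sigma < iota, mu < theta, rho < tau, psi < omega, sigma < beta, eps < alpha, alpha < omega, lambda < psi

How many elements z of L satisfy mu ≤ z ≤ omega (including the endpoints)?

The interval [mu, omega] = {alpha, beta, eps, lambda, mu, omega, psi, rho, tau, theta, xi}, which has 11 elements.

11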